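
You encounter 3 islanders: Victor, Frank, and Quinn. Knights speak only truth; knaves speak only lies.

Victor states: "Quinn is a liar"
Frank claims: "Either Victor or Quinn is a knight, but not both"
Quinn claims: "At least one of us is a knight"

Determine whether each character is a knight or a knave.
Victor is a knave.
Frank is a knight.
Quinn is a knight.

Verification:
- Victor (knave) says "Quinn is a liar" - this is FALSE (a lie) because Quinn is a knight.
- Frank (knight) says "Either Victor or Quinn is a knight, but not both" - this is TRUE because Victor is a knave and Quinn is a knight.
- Quinn (knight) says "At least one of us is a knight" - this is TRUE because Frank and Quinn are knights.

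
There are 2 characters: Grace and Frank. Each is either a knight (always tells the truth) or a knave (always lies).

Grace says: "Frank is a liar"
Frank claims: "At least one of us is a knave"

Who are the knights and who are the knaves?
Grace is a knave.
Frank is a knight.

Verification:
- Grace (knave) says "Frank is a liar" - this is FALSE (a lie) because Frank is a knight.
- Frank (knight) says "At least one of us is a knave" - this is TRUE because Grace is a knave.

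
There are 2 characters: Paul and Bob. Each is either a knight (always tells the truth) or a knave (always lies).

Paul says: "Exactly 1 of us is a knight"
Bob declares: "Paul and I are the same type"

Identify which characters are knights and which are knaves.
Paul is a knight.
Bob is a knave.

Verification:
- Paul (knight) says "Exactly 1 of us is a knight" - this is TRUE because there are 1 knights.
- Bob (knave) says "Paul and I are the same type" - this is FALSE (a lie) because Bob is a knave and Paul is a knight.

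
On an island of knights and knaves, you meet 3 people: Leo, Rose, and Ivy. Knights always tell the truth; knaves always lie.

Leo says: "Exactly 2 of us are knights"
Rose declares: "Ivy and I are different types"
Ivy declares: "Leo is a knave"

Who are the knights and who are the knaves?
Leo is a knight.
Rose is a knight.
Ivy is a knave.

Verification:
- Leo (knight) says "Exactly 2 of us are knights" - this is TRUE because there are 2 knights.
- Rose (knight) says "Ivy and I are different types" - this is TRUE because Rose is a knight and Ivy is a knave.
- Ivy (knave) says "Leo is a knave" - this is FALSE (a lie) because Leo is a knight.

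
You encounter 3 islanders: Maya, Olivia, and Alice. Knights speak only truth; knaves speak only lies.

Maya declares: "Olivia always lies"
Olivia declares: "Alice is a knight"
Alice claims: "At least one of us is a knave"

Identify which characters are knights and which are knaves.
Maya is a knave.
Olivia is a knight.
Alice is a knight.

Verification:
- Maya (knave) says "Olivia always lies" - this is FALSE (a lie) because Olivia is a knight.
- Olivia (knight) says "Alice is a knight" - this is TRUE because Alice is a knight.
- Alice (knight) says "At least one of us is a knave" - this is TRUE because Maya is a knave.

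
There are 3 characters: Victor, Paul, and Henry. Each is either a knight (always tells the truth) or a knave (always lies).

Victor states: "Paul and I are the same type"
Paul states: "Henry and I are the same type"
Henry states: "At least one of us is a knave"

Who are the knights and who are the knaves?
Victor is a knave.
Paul is a knight.
Henry is a knight.

Verification:
- Victor (knave) says "Paul and I are the same type" - this is FALSE (a lie) because Victor is a knave and Paul is a knight.
- Paul (knight) says "Henry and I are the same type" - this is TRUE because Paul is a knight and Henry is a knight.
- Henry (knight) says "At least one of us is a knave" - this is TRUE because Victor is a knave.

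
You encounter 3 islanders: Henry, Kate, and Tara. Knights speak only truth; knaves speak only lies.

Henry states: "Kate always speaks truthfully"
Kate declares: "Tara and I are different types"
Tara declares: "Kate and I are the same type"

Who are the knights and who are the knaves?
Henry is a knight.
Kate is a knight.
Tara is a knave.

Verification:
- Henry (knight) says "Kate always speaks truthfully" - this is TRUE because Kate is a knight.
- Kate (knight) says "Tara and I are different types" - this is TRUE because Kate is a knight and Tara is a knave.
- Tara (knave) says "Kate and I are the same type" - this is FALSE (a lie) because Tara is a knave and Kate is a knight.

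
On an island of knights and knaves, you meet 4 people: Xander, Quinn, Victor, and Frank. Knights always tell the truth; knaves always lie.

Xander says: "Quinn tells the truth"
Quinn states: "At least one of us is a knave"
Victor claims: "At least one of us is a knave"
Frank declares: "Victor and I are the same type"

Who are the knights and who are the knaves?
Xander is a knight.
Quinn is a knight.
Victor is a knight.
Frank is a knave.

Verification:
- Xander (knight) says "Quinn tells the truth" - this is TRUE because Quinn is a knight.
- Quinn (knight) says "At least one of us is a knave" - this is TRUE because Frank is a knave.
- Victor (knight) says "At least one of us is a knave" - this is TRUE because Frank is a knave.
- Frank (knave) says "Victor and I are the same type" - this is FALSE (a lie) because Frank is a knave and Victor is a knight.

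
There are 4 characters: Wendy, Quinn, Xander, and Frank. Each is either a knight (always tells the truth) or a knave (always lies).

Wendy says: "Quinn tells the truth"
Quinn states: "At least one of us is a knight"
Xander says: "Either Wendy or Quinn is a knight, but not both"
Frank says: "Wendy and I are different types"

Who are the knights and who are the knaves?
Wendy is a knave.
Quinn is a knave.
Xander is a knave.
Frank is a knave.

Verification:
- Wendy (knave) says "Quinn tells the truth" - this is FALSE (a lie) because Quinn is a knave.
- Quinn (knave) says "At least one of us is a knight" - this is FALSE (a lie) because no one is a knight.
- Xander (knave) says "Either Wendy or Quinn is a knight, but not both" - this is FALSE (a lie) because Wendy is a knave and Quinn is a knave.
- Frank (knave) says "Wendy and I are different types" - this is FALSE (a lie) because Frank is a knave and Wendy is a knave.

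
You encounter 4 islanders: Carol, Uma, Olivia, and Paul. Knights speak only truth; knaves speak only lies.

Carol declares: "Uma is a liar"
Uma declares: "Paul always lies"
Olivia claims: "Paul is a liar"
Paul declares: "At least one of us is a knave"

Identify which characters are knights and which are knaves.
Carol is a knight.
Uma is a knave.
Olivia is a knave.
Paul is a knight.

Verification:
- Carol (knight) says "Uma is a liar" - this is TRUE because Uma is a knave.
- Uma (knave) says "Paul always lies" - this is FALSE (a lie) because Paul is a knight.
- Olivia (knave) says "Paul is a liar" - this is FALSE (a lie) because Paul is a knight.
- Paul (knight) says "At least one of us is a knave" - this is TRUE because Uma and Olivia are knaves.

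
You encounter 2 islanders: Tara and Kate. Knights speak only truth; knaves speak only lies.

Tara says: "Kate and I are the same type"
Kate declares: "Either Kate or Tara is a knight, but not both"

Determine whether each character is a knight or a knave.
Tara is a knave.
Kate is a knight.

Verification:
- Tara (knave) says "Kate and I are the same type" - this is FALSE (a lie) because Tara is a knave and Kate is a knight.
- Kate (knight) says "Either Kate or Tara is a knight, but not both" - this is TRUE because Kate is a knight and Tara is a knave.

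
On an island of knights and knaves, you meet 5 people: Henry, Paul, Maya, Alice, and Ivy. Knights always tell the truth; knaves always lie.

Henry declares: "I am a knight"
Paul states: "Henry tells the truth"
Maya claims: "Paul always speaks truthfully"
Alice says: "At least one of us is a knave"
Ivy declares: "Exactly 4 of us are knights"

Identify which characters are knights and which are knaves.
Henry is a knave.
Paul is a knave.
Maya is a knave.
Alice is a knight.
Ivy is a knave.

Verification:
- Henry (knave) says "I am a knight" - this is FALSE (a lie) because Henry is a knave.
- Paul (knave) says "Henry tells the truth" - this is FALSE (a lie) because Henry is a knave.
- Maya (knave) says "Paul always speaks truthfully" - this is FALSE (a lie) because Paul is a knave.
- Alice (knight) says "At least one of us is a knave" - this is TRUE because Henry, Paul, Maya, and Ivy are knaves.
- Ivy (knave) says "Exactly 4 of us are knights" - this is FALSE (a lie) because there are 1 knights.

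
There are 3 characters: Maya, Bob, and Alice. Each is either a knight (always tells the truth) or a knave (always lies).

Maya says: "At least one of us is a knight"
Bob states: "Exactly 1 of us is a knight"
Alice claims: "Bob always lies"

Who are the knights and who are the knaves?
Maya is a knight.
Bob is a knave.
Alice is a knight.

Verification:
- Maya (knight) says "At least one of us is a knight" - this is TRUE because Maya and Alice are knights.
- Bob (knave) says "Exactly 1 of us is a knight" - this is FALSE (a lie) because there are 2 knights.
- Alice (knight) says "Bob always lies" - this is TRUE because Bob is a knave.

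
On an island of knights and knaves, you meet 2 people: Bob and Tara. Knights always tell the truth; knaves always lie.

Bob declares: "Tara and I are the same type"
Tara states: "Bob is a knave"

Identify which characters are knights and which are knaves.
Bob is a knave.
Tara is a knight.

Verification:
- Bob (knave) says "Tara and I are the same type" - this is FALSE (a lie) because Bob is a knave and Tara is a knight.
- Tara (knight) says "Bob is a knave" - this is TRUE because Bob is a knave.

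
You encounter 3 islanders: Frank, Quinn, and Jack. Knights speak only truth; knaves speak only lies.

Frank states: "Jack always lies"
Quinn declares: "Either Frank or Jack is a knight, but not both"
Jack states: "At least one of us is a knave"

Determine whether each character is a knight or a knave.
Frank is a knave.
Quinn is a knight.
Jack is a knight.

Verification:
- Frank (knave) says "Jack always lies" - this is FALSE (a lie) because Jack is a knight.
- Quinn (knight) says "Either Frank or Jack is a knight, but not both" - this is TRUE because Frank is a knave and Jack is a knight.
- Jack (knight) says "At least one of us is a knave" - this is TRUE because Frank is a knave.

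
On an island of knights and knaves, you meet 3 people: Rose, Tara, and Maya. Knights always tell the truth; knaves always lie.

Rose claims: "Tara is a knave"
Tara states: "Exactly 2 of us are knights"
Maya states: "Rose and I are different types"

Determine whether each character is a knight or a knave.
Rose is a knave.
Tara is a knight.
Maya is a knight.

Verification:
- Rose (knave) says "Tara is a knave" - this is FALSE (a lie) because Tara is a knight.
- Tara (knight) says "Exactly 2 of us are knights" - this is TRUE because there are 2 knights.
- Maya (knight) says "Rose and I are different types" - this is TRUE because Maya is a knight and Rose is a knave.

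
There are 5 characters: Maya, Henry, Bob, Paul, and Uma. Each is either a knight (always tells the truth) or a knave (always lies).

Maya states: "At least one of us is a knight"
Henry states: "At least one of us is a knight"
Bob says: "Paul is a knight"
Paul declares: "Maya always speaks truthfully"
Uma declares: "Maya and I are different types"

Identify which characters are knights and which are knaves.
Maya is a knave.
Henry is a knave.
Bob is a knave.
Paul is a knave.
Uma is a knave.

Verification:
- Maya (knave) says "At least one of us is a knight" - this is FALSE (a lie) because no one is a knight.
- Henry (knave) says "At least one of us is a knight" - this is FALSE (a lie) because no one is a knight.
- Bob (knave) says "Paul is a knight" - this is FALSE (a lie) because Paul is a knave.
- Paul (knave) says "Maya always speaks truthfully" - this is FALSE (a lie) because Maya is a knave.
- Uma (knave) says "Maya and I are different types" - this is FALSE (a lie) because Uma is a knave and Maya is a knave.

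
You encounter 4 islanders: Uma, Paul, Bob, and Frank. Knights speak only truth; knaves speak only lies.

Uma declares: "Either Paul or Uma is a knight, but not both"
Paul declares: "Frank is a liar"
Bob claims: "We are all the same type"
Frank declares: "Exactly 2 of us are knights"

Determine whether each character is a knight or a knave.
Uma is a knight.
Paul is a knave.
Bob is a knave.
Frank is a knight.

Verification:
- Uma (knight) says "Either Paul or Uma is a knight, but not both" - this is TRUE because Paul is a knave and Uma is a knight.
- Paul (knave) says "Frank is a liar" - this is FALSE (a lie) because Frank is a knight.
- Bob (knave) says "We are all the same type" - this is FALSE (a lie) because Uma and Frank are knights and Paul and Bob are knaves.
- Frank (knight) says "Exactly 2 of us are knights" - this is TRUE because there are 2 knights.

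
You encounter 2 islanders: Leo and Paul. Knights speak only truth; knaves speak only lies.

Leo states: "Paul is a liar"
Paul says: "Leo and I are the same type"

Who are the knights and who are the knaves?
Leo is a knight.
Paul is a knave.

Verification:
- Leo (knight) says "Paul is a liar" - this is TRUE because Paul is a knave.
- Paul (knave) says "Leo and I are the same type" - this is FALSE (a lie) because Paul is a knave and Leo is a knight.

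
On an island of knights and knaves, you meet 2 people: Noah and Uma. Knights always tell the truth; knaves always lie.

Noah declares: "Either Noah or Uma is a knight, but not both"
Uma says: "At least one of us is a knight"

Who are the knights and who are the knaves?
Noah is a knave.
Uma is a knave.

Verification:
- Noah (knave) says "Either Noah or Uma is a knight, but not both" - this is FALSE (a lie) because Noah is a knave and Uma is a knave.
- Uma (knave) says "At least one of us is a knight" - this is FALSE (a lie) because no one is a knight.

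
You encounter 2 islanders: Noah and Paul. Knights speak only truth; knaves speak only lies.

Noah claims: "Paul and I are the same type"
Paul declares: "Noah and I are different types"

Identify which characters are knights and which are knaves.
Noah is a knave.
Paul is a knight.

Verification:
- Noah (knave) says "Paul and I are the same type" - this is FALSE (a lie) because Noah is a knave and Paul is a knight.
- Paul (knight) says "Noah and I are different types" - this is TRUE because Paul is a knight and Noah is a knave.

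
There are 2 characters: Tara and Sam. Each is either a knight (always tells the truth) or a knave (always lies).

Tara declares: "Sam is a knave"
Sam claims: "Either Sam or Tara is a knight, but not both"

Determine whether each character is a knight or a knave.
Tara is a knave.
Sam is a knight.

Verification:
- Tara (knave) says "Sam is a knave" - this is FALSE (a lie) because Sam is a knight.
- Sam (knight) says "Either Sam or Tara is a knight, but not both" - this is TRUE because Sam is a knight and Tara is a knave.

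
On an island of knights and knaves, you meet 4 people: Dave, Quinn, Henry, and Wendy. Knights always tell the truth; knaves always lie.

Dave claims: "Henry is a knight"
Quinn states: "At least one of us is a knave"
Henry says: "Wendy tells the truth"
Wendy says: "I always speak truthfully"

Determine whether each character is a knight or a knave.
Dave is a knave.
Quinn is a knight.
Henry is a knave.
Wendy is a knave.

Verification:
- Dave (knave) says "Henry is a knight" - this is FALSE (a lie) because Henry is a knave.
- Quinn (knight) says "At least one of us is a knave" - this is TRUE because Dave, Henry, and Wendy are knaves.
- Henry (knave) says "Wendy tells the truth" - this is FALSE (a lie) because Wendy is a knave.
- Wendy (knave) says "I always speak truthfully" - this is FALSE (a lie) because Wendy is a knave.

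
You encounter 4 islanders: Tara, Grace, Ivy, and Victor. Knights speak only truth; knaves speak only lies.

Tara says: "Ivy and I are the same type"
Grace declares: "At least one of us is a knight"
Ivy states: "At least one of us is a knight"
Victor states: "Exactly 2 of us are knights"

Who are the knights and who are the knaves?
Tara is a knight.
Grace is a knight.
Ivy is a knight.
Victor is a knave.

Verification:
- Tara (knight) says "Ivy and I are the same type" - this is TRUE because Tara is a knight and Ivy is a knight.
- Grace (knight) says "At least one of us is a knight" - this is TRUE because Tara, Grace, and Ivy are knights.
- Ivy (knight) says "At least one of us is a knight" - this is TRUE because Tara, Grace, and Ivy are knights.
- Victor (knave) says "Exactly 2 of us are knights" - this is FALSE (a lie) because there are 3 knights.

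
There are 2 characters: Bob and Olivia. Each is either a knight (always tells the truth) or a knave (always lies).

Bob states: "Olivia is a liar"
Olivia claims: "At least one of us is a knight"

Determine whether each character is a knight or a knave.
Bob is a knave.
Olivia is a knight.

Verification:
- Bob (knave) says "Olivia is a liar" - this is FALSE (a lie) because Olivia is a knight.
- Olivia (knight) says "At least one of us is a knight" - this is TRUE because Olivia is a knight.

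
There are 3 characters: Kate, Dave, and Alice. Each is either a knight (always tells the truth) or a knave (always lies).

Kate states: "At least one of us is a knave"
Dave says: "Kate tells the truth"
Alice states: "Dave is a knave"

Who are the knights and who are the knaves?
Kate is a knight.
Dave is a knight.
Alice is a knave.

Verification:
- Kate (knight) says "At least one of us is a knave" - this is TRUE because Alice is a knave.
- Dave (knight) says "Kate tells the truth" - this is TRUE because Kate is a knight.
- Alice (knave) says "Dave is a knave" - this is FALSE (a lie) because Dave is a knight.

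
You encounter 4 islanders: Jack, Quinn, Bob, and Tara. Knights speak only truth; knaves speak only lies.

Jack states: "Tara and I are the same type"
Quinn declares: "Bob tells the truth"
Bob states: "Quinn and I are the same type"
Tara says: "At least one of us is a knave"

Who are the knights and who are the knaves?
Jack is a knave.
Quinn is a knight.
Bob is a knight.
Tara is a knight.

Verification:
- Jack (knave) says "Tara and I are the same type" - this is FALSE (a lie) because Jack is a knave and Tara is a knight.
- Quinn (knight) says "Bob tells the truth" - this is TRUE because Bob is a knight.
- Bob (knight) says "Quinn and I are the same type" - this is TRUE because Bob is a knight and Quinn is a knight.
- Tara (knight) says "At least one of us is a knave" - this is TRUE because Jack is a knave.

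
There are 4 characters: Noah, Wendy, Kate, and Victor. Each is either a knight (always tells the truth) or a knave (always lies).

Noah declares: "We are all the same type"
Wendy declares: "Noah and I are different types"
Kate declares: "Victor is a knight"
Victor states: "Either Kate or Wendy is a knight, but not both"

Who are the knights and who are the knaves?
Noah is a knave.
Wendy is a knave.
Kate is a knight.
Victor is a knight.

Verification:
- Noah (knave) says "We are all the same type" - this is FALSE (a lie) because Kate and Victor are knights and Noah and Wendy are knaves.
- Wendy (knave) says "Noah and I are different types" - this is FALSE (a lie) because Wendy is a knave and Noah is a knave.
- Kate (knight) says "Victor is a knight" - this is TRUE because Victor is a knight.
- Victor (knight) says "Either Kate or Wendy is a knight, but not both" - this is TRUE because Kate is a knight and Wendy is a knave.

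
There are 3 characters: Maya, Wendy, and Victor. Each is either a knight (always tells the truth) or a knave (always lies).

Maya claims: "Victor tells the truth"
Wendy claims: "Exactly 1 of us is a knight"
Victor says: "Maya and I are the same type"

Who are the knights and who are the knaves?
Maya is a knight.
Wendy is a knave.
Victor is a knight.

Verification:
- Maya (knight) says "Victor tells the truth" - this is TRUE because Victor is a knight.
- Wendy (knave) says "Exactly 1 of us is a knight" - this is FALSE (a lie) because there are 2 knights.
- Victor (knight) says "Maya and I are the same type" - this is TRUE because Victor is a knight and Maya is a knight.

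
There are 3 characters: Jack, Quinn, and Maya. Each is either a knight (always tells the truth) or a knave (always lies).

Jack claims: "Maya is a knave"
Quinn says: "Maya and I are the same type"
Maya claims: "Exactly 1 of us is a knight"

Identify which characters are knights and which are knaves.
Jack is a knave.
Quinn is a knave.
Maya is a knight.

Verification:
- Jack (knave) says "Maya is a knave" - this is FALSE (a lie) because Maya is a knight.
- Quinn (knave) says "Maya and I are the same type" - this is FALSE (a lie) because Quinn is a knave and Maya is a knight.
- Maya (knight) says "Exactly 1 of us is a knight" - this is TRUE because there are 1 knights.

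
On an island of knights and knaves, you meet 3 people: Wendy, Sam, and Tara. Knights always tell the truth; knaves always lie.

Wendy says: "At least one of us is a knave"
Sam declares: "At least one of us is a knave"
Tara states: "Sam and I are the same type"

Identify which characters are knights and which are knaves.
Wendy is a knight.
Sam is a knight.
Tara is a knave.

Verification:
- Wendy (knight) says "At least one of us is a knave" - this is TRUE because Tara is a knave.
- Sam (knight) says "At least one of us is a knave" - this is TRUE because Tara is a knave.
- Tara (knave) says "Sam and I are the same type" - this is FALSE (a lie) because Tara is a knave and Sam is a knight.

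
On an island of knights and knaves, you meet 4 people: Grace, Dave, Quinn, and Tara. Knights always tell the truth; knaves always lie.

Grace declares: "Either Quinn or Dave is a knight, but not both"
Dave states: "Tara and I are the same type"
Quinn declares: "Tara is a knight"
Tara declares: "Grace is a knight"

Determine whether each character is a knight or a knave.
Grace is a knight.
Dave is a knave.
Quinn is a knight.
Tara is a knight.

Verification:
- Grace (knight) says "Either Quinn or Dave is a knight, but not both" - this is TRUE because Quinn is a knight and Dave is a knave.
- Dave (knave) says "Tara and I are the same type" - this is FALSE (a lie) because Dave is a knave and Tara is a knight.
- Quinn (knight) says "Tara is a knight" - this is TRUE because Tara is a knight.
- Tara (knight) says "Grace is a knight" - this is TRUE because Grace is a knight.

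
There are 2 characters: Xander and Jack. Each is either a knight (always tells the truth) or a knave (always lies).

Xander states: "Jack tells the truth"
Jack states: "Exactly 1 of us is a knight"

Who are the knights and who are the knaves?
Xander is a knave.
Jack is a knave.

Verification:
- Xander (knave) says "Jack tells the truth" - this is FALSE (a lie) because Jack is a knave.
- Jack (knave) says "Exactly 1 of us is a knight" - this is FALSE (a lie) because there are 0 knights.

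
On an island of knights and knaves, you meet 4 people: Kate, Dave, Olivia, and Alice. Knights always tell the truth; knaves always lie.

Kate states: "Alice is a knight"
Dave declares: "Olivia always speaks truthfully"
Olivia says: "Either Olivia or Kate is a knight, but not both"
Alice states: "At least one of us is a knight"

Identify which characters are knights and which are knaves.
Kate is a knave.
Dave is a knave.
Olivia is a knave.
Alice is a knave.

Verification:
- Kate (knave) says "Alice is a knight" - this is FALSE (a lie) because Alice is a knave.
- Dave (knave) says "Olivia always speaks truthfully" - this is FALSE (a lie) because Olivia is a knave.
- Olivia (knave) says "Either Olivia or Kate is a knight, but not both" - this is FALSE (a lie) because Olivia is a knave and Kate is a knave.
- Alice (knave) says "At least one of us is a knight" - this is FALSE (a lie) because no one is a knight.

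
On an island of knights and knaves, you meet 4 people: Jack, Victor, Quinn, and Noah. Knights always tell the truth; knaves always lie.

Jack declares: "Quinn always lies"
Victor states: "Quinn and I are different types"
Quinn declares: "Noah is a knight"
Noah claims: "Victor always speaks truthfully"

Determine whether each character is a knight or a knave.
Jack is a knight.
Victor is a knave.
Quinn is a knave.
Noah is a knave.

Verification:
- Jack (knight) says "Quinn always lies" - this is TRUE because Quinn is a knave.
- Victor (knave) says "Quinn and I are different types" - this is FALSE (a lie) because Victor is a knave and Quinn is a knave.
- Quinn (knave) says "Noah is a knight" - this is FALSE (a lie) because Noah is a knave.
- Noah (knave) says "Victor always speaks truthfully" - this is FALSE (a lie) because Victor is a knave.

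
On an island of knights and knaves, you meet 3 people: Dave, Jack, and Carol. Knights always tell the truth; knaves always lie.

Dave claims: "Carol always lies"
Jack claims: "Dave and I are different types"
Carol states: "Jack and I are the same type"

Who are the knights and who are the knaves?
Dave is a knave.
Jack is a knight.
Carol is a knight.

Verification:
- Dave (knave) says "Carol always lies" - this is FALSE (a lie) because Carol is a knight.
- Jack (knight) says "Dave and I are different types" - this is TRUE because Jack is a knight and Dave is a knave.
- Carol (knight) says "Jack and I are the same type" - this is TRUE because Carol is a knight and Jack is a knight.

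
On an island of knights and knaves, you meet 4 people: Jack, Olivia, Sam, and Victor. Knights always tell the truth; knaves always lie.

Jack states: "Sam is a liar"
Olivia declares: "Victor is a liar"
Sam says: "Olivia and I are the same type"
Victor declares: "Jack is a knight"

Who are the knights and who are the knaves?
Jack is a knave.
Olivia is a knight.
Sam is a knight.
Victor is a knave.

Verification:
- Jack (knave) says "Sam is a liar" - this is FALSE (a lie) because Sam is a knight.
- Olivia (knight) says "Victor is a liar" - this is TRUE because Victor is a knave.
- Sam (knight) says "Olivia and I are the same type" - this is TRUE because Sam is a knight and Olivia is a knight.
- Victor (knave) says "Jack is a knight" - this is FALSE (a lie) because Jack is a knave.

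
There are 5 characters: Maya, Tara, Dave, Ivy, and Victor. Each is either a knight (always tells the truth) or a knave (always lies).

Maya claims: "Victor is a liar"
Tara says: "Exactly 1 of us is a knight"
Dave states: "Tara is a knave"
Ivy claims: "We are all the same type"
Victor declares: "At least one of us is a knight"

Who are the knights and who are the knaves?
Maya is a knave.
Tara is a knave.
Dave is a knight.
Ivy is a knave.
Victor is a knight.

Verification:
- Maya (knave) says "Victor is a liar" - this is FALSE (a lie) because Victor is a knight.
- Tara (knave) says "Exactly 1 of us is a knight" - this is FALSE (a lie) because there are 2 knights.
- Dave (knight) says "Tara is a knave" - this is TRUE because Tara is a knave.
- Ivy (knave) says "We are all the same type" - this is FALSE (a lie) because Dave and Victor are knights and Maya, Tara, and Ivy are knaves.
- Victor (knight) says "At least one of us is a knight" - this is TRUE because Dave and Victor are knights.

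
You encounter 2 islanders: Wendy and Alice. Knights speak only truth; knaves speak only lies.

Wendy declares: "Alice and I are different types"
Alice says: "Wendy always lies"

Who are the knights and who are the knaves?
Wendy is a knight.
Alice is a knave.

Verification:
- Wendy (knight) says "Alice and I are different types" - this is TRUE because Wendy is a knight and Alice is a knave.
- Alice (knave) says "Wendy always lies" - this is FALSE (a lie) because Wendy is a knight.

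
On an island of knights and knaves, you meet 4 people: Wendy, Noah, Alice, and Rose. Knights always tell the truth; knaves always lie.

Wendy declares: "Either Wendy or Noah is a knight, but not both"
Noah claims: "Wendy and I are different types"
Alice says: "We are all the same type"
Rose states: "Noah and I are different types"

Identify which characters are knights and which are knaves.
Wendy is a knave.
Noah is a knave.
Alice is a knave.
Rose is a knight.

Verification:
- Wendy (knave) says "Either Wendy or Noah is a knight, but not both" - this is FALSE (a lie) because Wendy is a knave and Noah is a knave.
- Noah (knave) says "Wendy and I are different types" - this is FALSE (a lie) because Noah is a knave and Wendy is a knave.
- Alice (knave) says "We are all the same type" - this is FALSE (a lie) because Rose is a knight and Wendy, Noah, and Alice are knaves.
- Rose (knight) says "Noah and I are different types" - this is TRUE because Rose is a knight and Noah is a knave.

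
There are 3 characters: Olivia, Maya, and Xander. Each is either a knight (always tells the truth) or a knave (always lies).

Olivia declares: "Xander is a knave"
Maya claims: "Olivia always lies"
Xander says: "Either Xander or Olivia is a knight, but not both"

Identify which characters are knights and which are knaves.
Olivia is a knave.
Maya is a knight.
Xander is a knight.

Verification:
- Olivia (knave) says "Xander is a knave" - this is FALSE (a lie) because Xander is a knight.
- Maya (knight) says "Olivia always lies" - this is TRUE because Olivia is a knave.
- Xander (knight) says "Either Xander or Olivia is a knight, but not both" - this is TRUE because Xander is a knight and Olivia is a knave.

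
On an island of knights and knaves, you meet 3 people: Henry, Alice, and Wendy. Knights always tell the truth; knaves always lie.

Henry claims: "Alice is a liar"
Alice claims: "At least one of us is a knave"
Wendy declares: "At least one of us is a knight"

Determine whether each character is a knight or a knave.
Henry is a knave.
Alice is a knight.
Wendy is a knight.

Verification:
- Henry (knave) says "Alice is a liar" - this is FALSE (a lie) because Alice is a knight.
- Alice (knight) says "At least one of us is a knave" - this is TRUE because Henry is a knave.
- Wendy (knight) says "At least one of us is a knight" - this is TRUE because Alice and Wendy are knights.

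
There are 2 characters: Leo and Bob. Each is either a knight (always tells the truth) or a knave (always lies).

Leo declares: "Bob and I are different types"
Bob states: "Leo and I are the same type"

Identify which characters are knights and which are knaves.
Leo is a knight.
Bob is a knave.

Verification:
- Leo (knight) says "Bob and I are different types" - this is TRUE because Leo is a knight and Bob is a knave.
- Bob (knave) says "Leo and I are the same type" - this is FALSE (a lie) because Bob is a knave and Leo is a knight.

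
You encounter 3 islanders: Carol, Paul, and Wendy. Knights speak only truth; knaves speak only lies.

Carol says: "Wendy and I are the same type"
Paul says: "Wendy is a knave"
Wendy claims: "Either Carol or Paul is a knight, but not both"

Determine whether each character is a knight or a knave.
Carol is a knight.
Paul is a knave.
Wendy is a knight.

Verification:
- Carol (knight) says "Wendy and I are the same type" - this is TRUE because Carol is a knight and Wendy is a knight.
- Paul (knave) says "Wendy is a knave" - this is FALSE (a lie) because Wendy is a knight.
- Wendy (knight) says "Either Carol or Paul is a knight, but not both" - this is TRUE because Carol is a knight and Paul is a knave.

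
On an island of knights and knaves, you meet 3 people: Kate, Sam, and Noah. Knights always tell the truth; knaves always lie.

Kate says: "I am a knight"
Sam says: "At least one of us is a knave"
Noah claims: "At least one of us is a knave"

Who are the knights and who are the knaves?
Kate is a knave.
Sam is a knight.
Noah is a knight.

Verification:
- Kate (knave) says "I am a knight" - this is FALSE (a lie) because Kate is a knave.
- Sam (knight) says "At least one of us is a knave" - this is TRUE because Kate is a knave.
- Noah (knight) says "At least one of us is a knave" - this is TRUE because Kate is a knave.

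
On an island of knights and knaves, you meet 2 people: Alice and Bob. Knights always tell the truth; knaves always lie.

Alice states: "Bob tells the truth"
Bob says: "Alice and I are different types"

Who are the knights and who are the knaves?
Alice is a knave.
Bob is a knave.

Verification:
- Alice (knave) says "Bob tells the truth" - this is FALSE (a lie) because Bob is a knave.
- Bob (knave) says "Alice and I are different types" - this is FALSE (a lie) because Bob is a knave and Alice is a knave.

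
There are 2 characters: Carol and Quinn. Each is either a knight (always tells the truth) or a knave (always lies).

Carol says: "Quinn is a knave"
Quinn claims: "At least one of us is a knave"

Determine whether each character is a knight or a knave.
Carol is a knave.
Quinn is a knight.

Verification:
- Carol (knave) says "Quinn is a knave" - this is FALSE (a lie) because Quinn is a knight.
- Quinn (knight) says "At least one of us is a knave" - this is TRUE because Carol is a knave.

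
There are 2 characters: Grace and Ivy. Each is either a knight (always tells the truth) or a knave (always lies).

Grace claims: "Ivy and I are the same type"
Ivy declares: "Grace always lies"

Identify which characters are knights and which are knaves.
Grace is a knave.
Ivy is a knight.

Verification:
- Grace (knave) says "Ivy and I are the same type" - this is FALSE (a lie) because Grace is a knave and Ivy is a knight.
- Ivy (knight) says "Grace always lies" - this is TRUE because Grace is a knave.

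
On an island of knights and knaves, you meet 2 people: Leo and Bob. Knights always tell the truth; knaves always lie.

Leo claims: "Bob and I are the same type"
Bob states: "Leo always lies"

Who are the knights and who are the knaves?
Leo is a knave.
Bob is a knight.

Verification:
- Leo (knave) says "Bob and I are the same type" - this is FALSE (a lie) because Leo is a knave and Bob is a knight.
- Bob (knight) says "Leo always lies" - this is TRUE because Leo is a knave.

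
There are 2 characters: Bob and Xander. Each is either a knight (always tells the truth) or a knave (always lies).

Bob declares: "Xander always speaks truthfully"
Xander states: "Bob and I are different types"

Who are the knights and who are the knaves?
Bob is a knave.
Xander is a knave.

Verification:
- Bob (knave) says "Xander always speaks truthfully" - this is FALSE (a lie) because Xander is a knave.
- Xander (knave) says "Bob and I are different types" - this is FALSE (a lie) because Xander is a knave and Bob is a knave.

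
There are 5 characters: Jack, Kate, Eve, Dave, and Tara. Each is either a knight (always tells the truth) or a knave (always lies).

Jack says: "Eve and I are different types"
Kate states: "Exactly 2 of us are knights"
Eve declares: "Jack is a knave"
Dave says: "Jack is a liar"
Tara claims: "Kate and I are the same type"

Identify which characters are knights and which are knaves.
Jack is a knight.
Kate is a knight.
Eve is a knave.
Dave is a knave.
Tara is a knave.

Verification:
- Jack (knight) says "Eve and I are different types" - this is TRUE because Jack is a knight and Eve is a knave.
- Kate (knight) says "Exactly 2 of us are knights" - this is TRUE because there are 2 knights.
- Eve (knave) says "Jack is a knave" - this is FALSE (a lie) because Jack is a knight.
- Dave (knave) says "Jack is a liar" - this is FALSE (a lie) because Jack is a knight.
- Tara (knave) says "Kate and I are the same type" - this is FALSE (a lie) because Tara is a knave and Kate is a knight.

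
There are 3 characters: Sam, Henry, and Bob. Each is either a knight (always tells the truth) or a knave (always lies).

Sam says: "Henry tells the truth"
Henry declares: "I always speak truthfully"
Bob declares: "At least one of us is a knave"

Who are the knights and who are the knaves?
Sam is a knave.
Henry is a knave.
Bob is a knight.

Verification:
- Sam (knave) says "Henry tells the truth" - this is FALSE (a lie) because Henry is a knave.
- Henry (knave) says "I always speak truthfully" - this is FALSE (a lie) because Henry is a knave.
- Bob (knight) says "At least one of us is a knave" - this is TRUE because Sam and Henry are knaves.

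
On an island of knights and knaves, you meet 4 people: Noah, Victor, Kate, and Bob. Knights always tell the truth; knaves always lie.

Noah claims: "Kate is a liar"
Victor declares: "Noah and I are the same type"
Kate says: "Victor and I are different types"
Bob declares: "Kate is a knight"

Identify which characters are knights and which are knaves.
Noah is a knight.
Victor is a knave.
Kate is a knave.
Bob is a knave.

Verification:
- Noah (knight) says "Kate is a liar" - this is TRUE because Kate is a knave.
- Victor (knave) says "Noah and I are the same type" - this is FALSE (a lie) because Victor is a knave and Noah is a knight.
- Kate (knave) says "Victor and I are different types" - this is FALSE (a lie) because Kate is a knave and Victor is a knave.
- Bob (knave) says "Kate is a knight" - this is FALSE (a lie) because Kate is a knave.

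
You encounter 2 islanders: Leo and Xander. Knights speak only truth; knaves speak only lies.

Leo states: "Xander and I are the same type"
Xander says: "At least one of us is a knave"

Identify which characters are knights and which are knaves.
Leo is a knave.
Xander is a knight.

Verification:
- Leo (knave) says "Xander and I are the same type" - this is FALSE (a lie) because Leo is a knave and Xander is a knight.
- Xander (knight) says "At least one of us is a knave" - this is TRUE because Leo is a knave.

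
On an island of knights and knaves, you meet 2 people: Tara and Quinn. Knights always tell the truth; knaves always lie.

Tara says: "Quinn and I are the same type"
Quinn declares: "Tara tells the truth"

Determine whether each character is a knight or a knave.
Tara is a knight.
Quinn is a knight.

Verification:
- Tara (knight) says "Quinn and I are the same type" - this is TRUE because Tara is a knight and Quinn is a knight.
- Quinn (knight) says "Tara tells the truth" - this is TRUE because Tara is a knight.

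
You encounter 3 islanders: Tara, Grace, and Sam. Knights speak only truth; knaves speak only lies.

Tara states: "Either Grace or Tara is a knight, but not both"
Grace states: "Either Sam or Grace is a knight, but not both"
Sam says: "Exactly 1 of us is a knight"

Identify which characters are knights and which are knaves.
Tara is a knave.
Grace is a knave.
Sam is a knave.

Verification:
- Tara (knave) says "Either Grace or Tara is a knight, but not both" - this is FALSE (a lie) because Grace is a knave and Tara is a knave.
- Grace (knave) says "Either Sam or Grace is a knight, but not both" - this is FALSE (a lie) because Sam is a knave and Grace is a knave.
- Sam (knave) says "Exactly 1 of us is a knight" - this is FALSE (a lie) because there are 0 knights.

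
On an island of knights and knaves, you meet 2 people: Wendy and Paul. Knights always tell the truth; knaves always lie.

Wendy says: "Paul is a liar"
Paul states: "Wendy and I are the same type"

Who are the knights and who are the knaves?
Wendy is a knight.
Paul is a knave.

Verification:
- Wendy (knight) says "Paul is a liar" - this is TRUE because Paul is a knave.
- Paul (knave) says "Wendy and I are the same type" - this is FALSE (a lie) because Paul is a knave and Wendy is a knight.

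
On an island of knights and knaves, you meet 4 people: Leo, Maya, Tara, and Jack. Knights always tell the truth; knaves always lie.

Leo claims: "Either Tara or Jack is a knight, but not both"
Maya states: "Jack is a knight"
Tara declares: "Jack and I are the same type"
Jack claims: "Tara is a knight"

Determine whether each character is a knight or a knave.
Leo is a knave.
Maya is a knight.
Tara is a knight.
Jack is a knight.

Verification:
- Leo (knave) says "Either Tara or Jack is a knight, but not both" - this is FALSE (a lie) because Tara is a knight and Jack is a knight.
- Maya (knight) says "Jack is a knight" - this is TRUE because Jack is a knight.
- Tara (knight) says "Jack and I are the same type" - this is TRUE because Tara is a knight and Jack is a knight.
- Jack (knight) says "Tara is a knight" - this is TRUE because Tara is a knight.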